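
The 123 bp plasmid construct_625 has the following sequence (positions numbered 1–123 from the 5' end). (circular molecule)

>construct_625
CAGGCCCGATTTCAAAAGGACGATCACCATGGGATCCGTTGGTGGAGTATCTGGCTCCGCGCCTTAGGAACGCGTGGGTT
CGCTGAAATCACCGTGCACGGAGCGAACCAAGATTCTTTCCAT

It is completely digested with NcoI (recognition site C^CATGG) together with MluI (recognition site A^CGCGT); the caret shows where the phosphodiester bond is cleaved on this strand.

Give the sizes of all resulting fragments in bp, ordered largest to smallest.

80, 43 bp

The NcoI site (CCATGG) starts at position 27.
NcoI cuts after the first base of each site, so after position 27.
The MluI site (ACGCGT) starts at position 70.
MluI cuts after the first base of each site, so after position 70.
Combined cut positions: 27, 70.
Circular molecule, 2 cuts → 2 fragments:
  28–70 → 43 bp
  71–123 then 1–27 → 53 + 27 = 80 bp
Sorted largest to smallest: 80, 43 bp.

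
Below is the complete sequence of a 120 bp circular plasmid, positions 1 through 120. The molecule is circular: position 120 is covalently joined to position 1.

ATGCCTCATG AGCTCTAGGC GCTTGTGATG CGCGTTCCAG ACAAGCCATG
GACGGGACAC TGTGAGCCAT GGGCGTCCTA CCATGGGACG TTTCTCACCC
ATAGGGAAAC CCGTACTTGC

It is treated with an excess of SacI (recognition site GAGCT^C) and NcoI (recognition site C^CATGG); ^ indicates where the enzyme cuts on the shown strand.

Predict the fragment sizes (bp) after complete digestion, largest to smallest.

The SacI site (GAGCTC) starts at position 10.
SacI cuts after base 5 of each site (before the last base), so after position 14.
NcoI sites (CCATGG) start at positions 46, 67, 81.
NcoI cuts after the first base of each site, so after positions 46, 67, 81.
Combined cut positions: 14, 46, 67, 81.
Circular molecule, 4 cuts → 4 fragments:
  15–46 → 32 bp
  47–67 → 21 bp
  68–81 → 14 bp
  82–120 then 1–14 → 39 + 14 = 53 bp
Sorted largest to smallest: 53, 32, 21, 14 bp.

53, 32, 21, 14 bp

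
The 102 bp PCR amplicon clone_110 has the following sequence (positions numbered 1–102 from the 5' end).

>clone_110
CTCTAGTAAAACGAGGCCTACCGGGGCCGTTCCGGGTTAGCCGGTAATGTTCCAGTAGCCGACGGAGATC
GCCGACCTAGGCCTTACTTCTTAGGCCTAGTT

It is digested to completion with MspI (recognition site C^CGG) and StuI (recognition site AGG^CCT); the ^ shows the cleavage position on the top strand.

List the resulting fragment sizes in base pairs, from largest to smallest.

40, 16, 14, 11, 9, 7, 5 bp

MspI sites (CCGG) start at positions 21, 32, 41.
MspI cuts after the first base of each site, so after positions 21, 32, 41.
StuI sites (AGGCCT) start at positions 14, 79, 93.
StuI cuts after base 3 of each site, so after positions 16, 81, 95.
Combined cut positions: 16, 21, 32, 41, 81, 95.
Linear molecule, 6 cuts → 7 fragments:
  1–16 → 16 bp
  17–21 → 5 bp
  22–32 → 11 bp
  33–41 → 9 bp
  42–81 → 40 bp
  82–95 → 14 bp
  96–102 → 7 bp
Sorted largest to smallest: 40, 16, 14, 11, 9, 7, 5 bp.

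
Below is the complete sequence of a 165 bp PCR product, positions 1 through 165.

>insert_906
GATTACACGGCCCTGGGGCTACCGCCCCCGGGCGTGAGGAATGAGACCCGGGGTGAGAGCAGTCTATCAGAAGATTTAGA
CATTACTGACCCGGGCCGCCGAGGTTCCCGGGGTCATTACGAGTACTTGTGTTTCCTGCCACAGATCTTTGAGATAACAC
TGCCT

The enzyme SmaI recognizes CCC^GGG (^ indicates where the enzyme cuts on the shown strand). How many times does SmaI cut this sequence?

CCCGGG occurs starting at positions 27, 47, 90, 107.
SmaI cuts at 4 sites.

4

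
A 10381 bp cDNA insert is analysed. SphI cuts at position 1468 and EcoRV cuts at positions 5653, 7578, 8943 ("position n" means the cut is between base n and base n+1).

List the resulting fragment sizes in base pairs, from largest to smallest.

4185, 1925, 1468, 1438, 1365 bp

Combined cut positions (sorted): 1468, 5653, 7578, 8943.
Linear molecule, 4 cuts → 5 fragments:
  1468 − 0 = 1468 bp
  5653 − 1468 = 4185 bp
  7578 − 5653 = 1925 bp
  8943 − 7578 = 1365 bp
  10381 − 8943 = 1438 bp
Sorted largest to smallest: 4185, 1925, 1468, 1438, 1365 bp.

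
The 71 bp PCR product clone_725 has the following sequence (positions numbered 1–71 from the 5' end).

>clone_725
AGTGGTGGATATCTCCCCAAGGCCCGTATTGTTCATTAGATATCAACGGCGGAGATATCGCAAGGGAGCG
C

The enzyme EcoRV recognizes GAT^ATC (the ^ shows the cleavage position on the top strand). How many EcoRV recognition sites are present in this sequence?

GATATC occurs starting at positions 8, 39, 54.
EcoRV cuts at 3 sites.

3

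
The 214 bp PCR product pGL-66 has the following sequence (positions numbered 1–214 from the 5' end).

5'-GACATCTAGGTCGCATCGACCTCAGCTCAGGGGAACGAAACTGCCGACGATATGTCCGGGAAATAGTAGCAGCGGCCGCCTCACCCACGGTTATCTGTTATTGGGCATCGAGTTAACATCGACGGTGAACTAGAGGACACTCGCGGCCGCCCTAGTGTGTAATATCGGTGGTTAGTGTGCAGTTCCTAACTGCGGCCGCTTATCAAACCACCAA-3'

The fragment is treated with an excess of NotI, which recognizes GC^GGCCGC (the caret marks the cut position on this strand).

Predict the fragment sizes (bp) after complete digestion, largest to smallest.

NotI sites (GCGGCCGC) start at positions 72, 143, 192.
NotI cuts after base 2 of each site, so after positions 73, 144, 193.
Linear molecule, 3 cuts → 4 fragments:
  1–73 → 73 bp
  74–144 → 71 bp
  145–193 → 49 bp
  194–214 → 21 bp
Sorted largest to smallest: 73, 71, 49, 21 bp.

73, 71, 49, 21 bp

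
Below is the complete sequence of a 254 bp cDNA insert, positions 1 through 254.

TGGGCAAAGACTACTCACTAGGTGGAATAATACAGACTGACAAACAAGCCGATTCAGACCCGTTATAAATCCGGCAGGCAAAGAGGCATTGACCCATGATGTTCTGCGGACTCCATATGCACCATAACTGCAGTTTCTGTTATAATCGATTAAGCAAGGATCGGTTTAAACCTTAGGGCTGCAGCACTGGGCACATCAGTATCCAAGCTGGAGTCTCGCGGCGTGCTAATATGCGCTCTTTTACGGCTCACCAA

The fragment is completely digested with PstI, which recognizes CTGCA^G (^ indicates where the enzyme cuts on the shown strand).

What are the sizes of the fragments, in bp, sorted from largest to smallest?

PstI sites (CTGCAG) start at positions 128, 179.
PstI cuts after base 5 of each site (before the last base), so after positions 132, 183.
Linear molecule, 2 cuts → 3 fragments:
  1–132 → 132 bp
  133–183 → 51 bp
  184–254 → 71 bp
Sorted largest to smallest: 132, 71, 51 bp.

132, 71, 51 bp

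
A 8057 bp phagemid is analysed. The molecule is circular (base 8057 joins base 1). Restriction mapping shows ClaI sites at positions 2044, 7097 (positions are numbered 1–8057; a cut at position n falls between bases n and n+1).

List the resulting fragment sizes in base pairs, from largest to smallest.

5053, 3004 bp

Circular molecule, 2 cuts → 2 fragments:
  7097 − 2044 = 5053 bp
  wrap: 8057 − 7097 + 2044 = 3004 bp
Sorted largest to smallest: 5053, 3004 bp.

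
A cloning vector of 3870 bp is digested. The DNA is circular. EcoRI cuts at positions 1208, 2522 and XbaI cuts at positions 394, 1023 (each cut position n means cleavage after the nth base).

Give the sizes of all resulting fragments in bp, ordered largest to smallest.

1742, 1314, 629, 185 bp

Combined cut positions (sorted): 394, 1023, 1208, 2522.
Circular molecule, 4 cuts → 4 fragments:
  1023 − 394 = 629 bp
  1208 − 1023 = 185 bp
  2522 − 1208 = 1314 bp
  wrap: 3870 − 2522 + 394 = 1742 bp
Sorted largest to smallest: 1742, 1314, 629, 185 bp.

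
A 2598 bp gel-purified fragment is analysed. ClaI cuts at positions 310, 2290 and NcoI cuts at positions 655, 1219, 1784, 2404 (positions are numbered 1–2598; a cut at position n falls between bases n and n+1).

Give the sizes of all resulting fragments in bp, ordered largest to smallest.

Combined cut positions (sorted): 310, 655, 1219, 1784, 2290, 2404.
Linear molecule, 6 cuts → 7 fragments:
  310 − 0 = 310 bp
  655 − 310 = 345 bp
  1219 − 655 = 564 bp
  1784 − 1219 = 565 bp
  2290 − 1784 = 506 bp
  2404 − 2290 = 114 bp
  2598 − 2404 = 194 bp
Sorted largest to smallest: 565, 564, 506, 345, 310, 194, 114 bp.

565, 564, 506, 345, 310, 194, 114 bp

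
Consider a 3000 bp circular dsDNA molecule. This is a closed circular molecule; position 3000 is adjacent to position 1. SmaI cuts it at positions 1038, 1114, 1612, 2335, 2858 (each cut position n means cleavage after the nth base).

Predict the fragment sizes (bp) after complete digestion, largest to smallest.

Circular molecule, 5 cuts → 5 fragments:
  1114 − 1038 = 76 bp
  1612 − 1114 = 498 bp
  2335 − 1612 = 723 bp
  2858 − 2335 = 523 bp
  wrap: 3000 − 2858 + 1038 = 1180 bp
Sorted largest to smallest: 1180, 723, 523, 498, 76 bp.

1180, 723, 523, 498, 76 bp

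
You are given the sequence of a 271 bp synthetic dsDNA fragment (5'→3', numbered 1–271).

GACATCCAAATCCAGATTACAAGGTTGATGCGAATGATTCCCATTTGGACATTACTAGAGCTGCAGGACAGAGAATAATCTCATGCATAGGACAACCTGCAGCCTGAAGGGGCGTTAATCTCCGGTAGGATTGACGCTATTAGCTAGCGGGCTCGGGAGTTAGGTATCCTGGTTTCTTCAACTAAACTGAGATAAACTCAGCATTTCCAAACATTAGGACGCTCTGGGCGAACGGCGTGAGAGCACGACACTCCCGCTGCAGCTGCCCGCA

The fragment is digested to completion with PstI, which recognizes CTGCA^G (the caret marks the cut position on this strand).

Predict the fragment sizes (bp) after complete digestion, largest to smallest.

160, 65, 36, 10 bp

PstI sites (CTGCAG) start at positions 61, 97, 257.
PstI cuts after base 5 of each site (before the last base), so after positions 65, 101, 261.
Linear molecule, 3 cuts → 4 fragments:
  1–65 → 65 bp
  66–101 → 36 bp
  102–261 → 160 bp
  262–271 → 10 bp
Sorted largest to smallest: 160, 65, 36, 10 bp.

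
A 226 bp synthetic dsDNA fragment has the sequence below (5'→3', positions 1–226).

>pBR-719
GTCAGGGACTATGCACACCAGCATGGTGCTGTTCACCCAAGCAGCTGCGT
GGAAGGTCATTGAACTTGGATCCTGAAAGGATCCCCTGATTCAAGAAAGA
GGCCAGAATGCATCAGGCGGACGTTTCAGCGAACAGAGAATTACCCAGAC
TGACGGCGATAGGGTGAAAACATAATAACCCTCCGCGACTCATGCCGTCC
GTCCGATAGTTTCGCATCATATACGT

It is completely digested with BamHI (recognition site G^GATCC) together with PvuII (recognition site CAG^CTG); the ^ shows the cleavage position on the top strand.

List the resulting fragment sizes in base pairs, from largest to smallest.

147, 44, 24, 11 bp

BamHI sites (GGATCC) start at positions 68, 79.
BamHI cuts after the first base of each site, so after positions 68, 79.
The PvuII site (CAGCTG) starts at position 42.
PvuII cuts after base 3 of each site, so after position 44.
Combined cut positions: 44, 68, 79.
Linear molecule, 3 cuts → 4 fragments:
  1–44 → 44 bp
  45–68 → 24 bp
  69–79 → 11 bp
  80–226 → 147 bp
Sorted largest to smallest: 147, 44, 24, 11 bp.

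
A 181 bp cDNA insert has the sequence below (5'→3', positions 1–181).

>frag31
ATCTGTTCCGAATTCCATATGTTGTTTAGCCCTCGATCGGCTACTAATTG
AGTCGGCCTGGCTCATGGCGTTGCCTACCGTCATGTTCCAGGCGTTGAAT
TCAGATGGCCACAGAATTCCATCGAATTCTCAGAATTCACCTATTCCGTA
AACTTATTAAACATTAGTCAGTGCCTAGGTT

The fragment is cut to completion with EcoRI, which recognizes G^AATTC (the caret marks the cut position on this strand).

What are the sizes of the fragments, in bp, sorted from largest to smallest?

EcoRI sites (GAATTC) start at positions 10, 97, 114, 124, 133.
EcoRI cuts after the first base of each site, so after positions 10, 97, 114, 124, 133.
Linear molecule, 5 cuts → 6 fragments:
  1–10 → 10 bp
  11–97 → 87 bp
  98–114 → 17 bp
  115–124 → 10 bp
  125–133 → 9 bp
  134–181 → 48 bp
Sorted largest to smallest: 87, 48, 17, 10, 10, 9 bp.

87, 48, 17, 10, 10, 9 bp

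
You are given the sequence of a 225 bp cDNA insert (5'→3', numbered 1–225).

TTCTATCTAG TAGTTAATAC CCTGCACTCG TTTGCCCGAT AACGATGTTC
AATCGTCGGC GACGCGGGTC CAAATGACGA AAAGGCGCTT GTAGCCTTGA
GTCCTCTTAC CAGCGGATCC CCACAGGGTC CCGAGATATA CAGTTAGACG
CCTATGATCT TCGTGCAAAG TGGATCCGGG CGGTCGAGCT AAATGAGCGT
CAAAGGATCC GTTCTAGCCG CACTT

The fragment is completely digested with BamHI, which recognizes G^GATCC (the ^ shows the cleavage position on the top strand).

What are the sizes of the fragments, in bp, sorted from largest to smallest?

115, 57, 33, 20 bp

BamHI sites (GGATCC) start at positions 115, 172, 205.
BamHI cuts after the first base of each site, so after positions 115, 172, 205.
Linear molecule, 3 cuts → 4 fragments:
  1–115 → 115 bp
  116–172 → 57 bp
  173–205 → 33 bp
  206–225 → 20 bp
Sorted largest to smallest: 115, 57, 33, 20 bp.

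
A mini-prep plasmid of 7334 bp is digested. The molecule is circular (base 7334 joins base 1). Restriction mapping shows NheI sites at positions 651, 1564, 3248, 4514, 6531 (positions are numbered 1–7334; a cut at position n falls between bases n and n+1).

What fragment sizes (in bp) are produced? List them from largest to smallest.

2017, 1684, 1454, 1266, 913 bp

Circular molecule, 5 cuts → 5 fragments:
  1564 − 651 = 913 bp
  3248 − 1564 = 1684 bp
  4514 − 3248 = 1266 bp
  6531 − 4514 = 2017 bp
  wrap: 7334 − 6531 + 651 = 1454 bp
Sorted largest to smallest: 2017, 1684, 1454, 1266, 913 bp.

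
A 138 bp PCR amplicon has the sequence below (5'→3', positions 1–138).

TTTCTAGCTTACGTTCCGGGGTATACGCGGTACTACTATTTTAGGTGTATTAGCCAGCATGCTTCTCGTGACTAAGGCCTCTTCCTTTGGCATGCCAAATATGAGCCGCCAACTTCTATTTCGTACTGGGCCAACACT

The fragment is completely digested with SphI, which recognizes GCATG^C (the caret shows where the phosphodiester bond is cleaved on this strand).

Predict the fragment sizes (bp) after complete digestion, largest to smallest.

SphI sites (GCATGC) start at positions 57, 90.
SphI cuts after base 5 of each site (before the last base), so after positions 61, 94.
Linear molecule, 2 cuts → 3 fragments:
  1–61 → 61 bp
  62–94 → 33 bp
  95–138 → 44 bp
Sorted largest to smallest: 61, 44, 33 bp.

61, 44, 33 bp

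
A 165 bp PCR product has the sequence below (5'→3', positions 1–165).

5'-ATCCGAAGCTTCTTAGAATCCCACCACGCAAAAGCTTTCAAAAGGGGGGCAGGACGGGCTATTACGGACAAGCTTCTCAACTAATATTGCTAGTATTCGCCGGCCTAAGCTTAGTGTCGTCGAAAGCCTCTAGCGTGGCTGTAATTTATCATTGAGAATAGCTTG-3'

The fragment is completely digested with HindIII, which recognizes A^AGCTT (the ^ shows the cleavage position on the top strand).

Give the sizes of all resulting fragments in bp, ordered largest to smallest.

58, 38, 37, 26, 6 bp

HindIII sites (AAGCTT) start at positions 6, 32, 70, 107.
HindIII cuts after the first base of each site, so after positions 6, 32, 70, 107.
Linear molecule, 4 cuts → 5 fragments:
  1–6 → 6 bp
  7–32 → 26 bp
  33–70 → 38 bp
  71–107 → 37 bp
  108–165 → 58 bp
Sorted largest to smallest: 58, 38, 37, 26, 6 bp.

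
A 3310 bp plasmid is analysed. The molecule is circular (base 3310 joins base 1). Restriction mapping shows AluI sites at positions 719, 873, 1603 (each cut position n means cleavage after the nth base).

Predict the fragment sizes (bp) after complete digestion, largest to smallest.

Circular molecule, 3 cuts → 3 fragments:
  873 − 719 = 154 bp
  1603 − 873 = 730 bp
  wrap: 3310 − 1603 + 719 = 2426 bp
Sorted largest to smallest: 2426, 730, 154 bp.

2426, 730, 154 bp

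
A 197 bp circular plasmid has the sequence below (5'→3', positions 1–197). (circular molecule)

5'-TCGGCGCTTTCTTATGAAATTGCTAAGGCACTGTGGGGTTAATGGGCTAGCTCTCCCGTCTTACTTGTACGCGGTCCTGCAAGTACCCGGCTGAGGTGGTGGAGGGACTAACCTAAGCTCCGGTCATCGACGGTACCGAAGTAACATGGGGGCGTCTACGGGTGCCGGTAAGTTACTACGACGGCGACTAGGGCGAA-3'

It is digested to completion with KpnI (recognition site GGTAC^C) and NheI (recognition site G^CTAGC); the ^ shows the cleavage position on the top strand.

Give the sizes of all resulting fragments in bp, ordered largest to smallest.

107, 90 bp

The KpnI site (GGTACC) starts at position 132.
KpnI cuts after base 5 of each site (before the last base), so after position 136.
The NheI site (GCTAGC) starts at position 46.
NheI cuts after the first base of each site, so after position 46.
Combined cut positions: 46, 136.
Circular molecule, 2 cuts → 2 fragments:
  47–136 → 90 bp
  137–197 then 1–46 → 61 + 46 = 107 bp
Sorted largest to smallest: 107, 90 bp.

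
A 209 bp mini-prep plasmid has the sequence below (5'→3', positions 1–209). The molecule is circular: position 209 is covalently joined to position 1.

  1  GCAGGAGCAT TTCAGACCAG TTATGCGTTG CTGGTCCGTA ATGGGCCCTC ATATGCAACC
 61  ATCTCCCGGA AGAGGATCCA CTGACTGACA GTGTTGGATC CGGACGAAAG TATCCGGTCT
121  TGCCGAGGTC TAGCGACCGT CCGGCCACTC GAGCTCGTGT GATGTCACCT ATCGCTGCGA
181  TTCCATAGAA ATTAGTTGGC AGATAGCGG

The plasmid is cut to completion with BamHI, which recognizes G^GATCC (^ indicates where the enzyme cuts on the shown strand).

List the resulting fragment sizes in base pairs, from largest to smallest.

187, 22 bp

BamHI sites (GGATCC) start at positions 74, 96.
BamHI cuts after the first base of each site, so after positions 74, 96.
Circular molecule, 2 cuts → 2 fragments:
  75–96 → 22 bp
  97–209 then 1–74 → 113 + 74 = 187 bp
Sorted largest to smallest: 187, 22 bp.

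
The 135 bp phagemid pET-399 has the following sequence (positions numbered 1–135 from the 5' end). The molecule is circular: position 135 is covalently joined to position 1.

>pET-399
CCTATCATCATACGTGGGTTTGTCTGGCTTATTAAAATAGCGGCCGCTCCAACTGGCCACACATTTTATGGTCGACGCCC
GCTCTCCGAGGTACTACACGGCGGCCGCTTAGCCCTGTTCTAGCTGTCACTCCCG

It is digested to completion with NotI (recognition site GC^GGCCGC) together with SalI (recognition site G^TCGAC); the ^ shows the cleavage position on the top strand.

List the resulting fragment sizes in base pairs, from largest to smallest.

NotI sites (GCGGCCGC) start at positions 40, 101.
NotI cuts after base 2 of each site, so after positions 41, 102.
The SalI site (GTCGAC) starts at position 71.
SalI cuts after the first base of each site, so after position 71.
Combined cut positions: 41, 71, 102.
Circular molecule, 3 cuts → 3 fragments:
  42–71 → 30 bp
  72–102 → 31 bp
  103–135 then 1–41 → 33 + 41 = 74 bp
Sorted largest to smallest: 74, 31, 30 bp.

74, 31, 30 bp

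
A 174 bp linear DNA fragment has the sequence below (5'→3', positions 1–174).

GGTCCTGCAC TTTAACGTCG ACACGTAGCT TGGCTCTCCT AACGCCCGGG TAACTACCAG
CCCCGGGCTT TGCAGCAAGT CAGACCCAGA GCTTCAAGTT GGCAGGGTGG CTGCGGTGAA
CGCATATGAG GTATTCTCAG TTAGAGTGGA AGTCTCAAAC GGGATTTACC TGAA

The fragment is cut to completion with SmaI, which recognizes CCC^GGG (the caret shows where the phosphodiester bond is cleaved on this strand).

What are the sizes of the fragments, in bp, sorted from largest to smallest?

SmaI sites (CCCGGG) start at positions 45, 62.
SmaI cuts after base 3 of each site, so after positions 47, 64.
Linear molecule, 2 cuts → 3 fragments:
  1–47 → 47 bp
  48–64 → 17 bp
  65–174 → 110 bp
Sorted largest to smallest: 110, 47, 17 bp.

110, 47, 17 bp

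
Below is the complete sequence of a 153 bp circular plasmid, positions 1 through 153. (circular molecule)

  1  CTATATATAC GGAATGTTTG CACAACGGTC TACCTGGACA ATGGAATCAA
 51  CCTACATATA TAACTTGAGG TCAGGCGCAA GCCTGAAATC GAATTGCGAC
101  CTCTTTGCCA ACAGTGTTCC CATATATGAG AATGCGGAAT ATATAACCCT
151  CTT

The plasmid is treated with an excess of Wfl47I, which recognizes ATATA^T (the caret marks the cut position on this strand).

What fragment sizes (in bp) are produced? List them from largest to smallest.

Wfl47I sites (ATATAT) start at positions 3, 56, 122, 139.
Wfl47I cuts after base 5 of each site (before the last base), so after positions 7, 60, 126, 143.
Circular molecule, 4 cuts → 4 fragments:
  8–60 → 53 bp
  61–126 → 66 bp
  127–143 → 17 bp
  144–153 then 1–7 → 10 + 7 = 17 bp
Sorted largest to smallest: 66, 53, 17, 17 bp.

66, 53, 17, 17 bp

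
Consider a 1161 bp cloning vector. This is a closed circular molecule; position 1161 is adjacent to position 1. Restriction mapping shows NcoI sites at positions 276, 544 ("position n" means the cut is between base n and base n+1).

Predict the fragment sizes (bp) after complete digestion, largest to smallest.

893, 268 bp

Circular molecule, 2 cuts → 2 fragments:
  544 − 276 = 268 bp
  wrap: 1161 − 544 + 276 = 893 bp
Sorted largest to smallest: 893, 268 bp.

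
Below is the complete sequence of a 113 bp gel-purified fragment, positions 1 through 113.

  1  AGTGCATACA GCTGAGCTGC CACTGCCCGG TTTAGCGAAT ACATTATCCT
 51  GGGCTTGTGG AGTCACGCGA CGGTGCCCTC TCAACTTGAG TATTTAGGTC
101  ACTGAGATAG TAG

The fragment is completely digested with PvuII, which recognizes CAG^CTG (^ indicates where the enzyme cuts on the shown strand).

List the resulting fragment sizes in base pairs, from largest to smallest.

102, 11 bp

The PvuII site (CAGCTG) starts at position 9.
PvuII cuts after base 3 of each site, so after position 11.
Linear molecule, 1 cut → 2 fragments:
  1–11 → 11 bp
  12–113 → 102 bp
Sorted largest to smallest: 102, 11 bp.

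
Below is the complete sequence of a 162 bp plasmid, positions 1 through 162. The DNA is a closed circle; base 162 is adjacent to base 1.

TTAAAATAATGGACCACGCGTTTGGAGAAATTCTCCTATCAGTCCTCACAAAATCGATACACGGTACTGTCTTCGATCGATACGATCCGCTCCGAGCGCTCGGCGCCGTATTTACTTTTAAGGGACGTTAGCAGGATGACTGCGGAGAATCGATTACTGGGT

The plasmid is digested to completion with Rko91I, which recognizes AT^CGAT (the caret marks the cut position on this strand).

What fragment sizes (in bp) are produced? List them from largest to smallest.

Rko91I sites (ATCGAT) start at positions 53, 76, 149.
Rko91I cuts after base 2 of each site, so after positions 54, 77, 150.
Circular molecule, 3 cuts → 3 fragments:
  55–77 → 23 bp
  78–150 → 73 bp
  151–162 then 1–54 → 12 + 54 = 66 bp
Sorted largest to smallest: 73, 66, 23 bp.

73, 66, 23 bp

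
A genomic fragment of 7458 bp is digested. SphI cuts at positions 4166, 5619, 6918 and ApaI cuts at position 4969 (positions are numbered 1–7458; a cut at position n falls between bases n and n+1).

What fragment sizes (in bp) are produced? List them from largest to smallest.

Combined cut positions (sorted): 4166, 4969, 5619, 6918.
Linear molecule, 4 cuts → 5 fragments:
  4166 − 0 = 4166 bp
  4969 − 4166 = 803 bp
  5619 − 4969 = 650 bp
  6918 − 5619 = 1299 bp
  7458 − 6918 = 540 bp
Sorted largest to smallest: 4166, 1299, 803, 650, 540 bp.

4166, 1299, 803, 650, 540 bp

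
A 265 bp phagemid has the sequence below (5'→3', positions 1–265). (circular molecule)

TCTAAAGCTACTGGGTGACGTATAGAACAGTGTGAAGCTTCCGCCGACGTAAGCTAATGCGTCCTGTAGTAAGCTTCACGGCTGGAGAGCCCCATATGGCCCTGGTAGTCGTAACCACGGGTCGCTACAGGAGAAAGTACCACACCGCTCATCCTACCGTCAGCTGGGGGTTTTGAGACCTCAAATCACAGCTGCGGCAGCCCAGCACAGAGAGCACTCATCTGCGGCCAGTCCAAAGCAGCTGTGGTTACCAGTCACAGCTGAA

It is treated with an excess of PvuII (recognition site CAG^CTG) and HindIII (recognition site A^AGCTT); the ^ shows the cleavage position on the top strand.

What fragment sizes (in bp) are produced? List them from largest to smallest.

PvuII sites (CAGCTG) start at positions 161, 189, 239, 258.
PvuII cuts after base 3 of each site, so after positions 163, 191, 241, 260.
HindIII sites (AAGCTT) start at positions 35, 71.
HindIII cuts after the first base of each site, so after positions 35, 71.
Combined cut positions: 35, 71, 163, 191, 241, 260.
Circular molecule, 6 cuts → 6 fragments:
  36–71 → 36 bp
  72–163 → 92 bp
  164–191 → 28 bp
  192–241 → 50 bp
  242–260 → 19 bp
  261–265 then 1–35 → 5 + 35 = 40 bp
Sorted largest to smallest: 92, 50, 40, 36, 28, 19 bp.

92, 50, 40, 36, 28, 19 bp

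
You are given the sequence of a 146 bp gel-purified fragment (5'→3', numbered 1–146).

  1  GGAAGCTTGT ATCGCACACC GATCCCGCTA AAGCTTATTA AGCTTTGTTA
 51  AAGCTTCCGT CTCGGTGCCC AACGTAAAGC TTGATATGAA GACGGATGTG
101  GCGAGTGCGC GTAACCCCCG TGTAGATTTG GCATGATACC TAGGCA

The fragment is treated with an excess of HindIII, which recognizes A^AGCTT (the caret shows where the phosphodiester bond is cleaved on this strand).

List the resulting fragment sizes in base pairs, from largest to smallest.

69, 28, 26, 11, 9, 3 bp

HindIII sites (AAGCTT) start at positions 3, 31, 40, 51, 77.
HindIII cuts after the first base of each site, so after positions 3, 31, 40, 51, 77.
Linear molecule, 5 cuts → 6 fragments:
  1–3 → 3 bp
  4–31 → 28 bp
  32–40 → 9 bp
  41–51 → 11 bp
  52–77 → 26 bp
  78–146 → 69 bp
Sorted largest to smallest: 69, 28, 26, 11, 9, 3 bp.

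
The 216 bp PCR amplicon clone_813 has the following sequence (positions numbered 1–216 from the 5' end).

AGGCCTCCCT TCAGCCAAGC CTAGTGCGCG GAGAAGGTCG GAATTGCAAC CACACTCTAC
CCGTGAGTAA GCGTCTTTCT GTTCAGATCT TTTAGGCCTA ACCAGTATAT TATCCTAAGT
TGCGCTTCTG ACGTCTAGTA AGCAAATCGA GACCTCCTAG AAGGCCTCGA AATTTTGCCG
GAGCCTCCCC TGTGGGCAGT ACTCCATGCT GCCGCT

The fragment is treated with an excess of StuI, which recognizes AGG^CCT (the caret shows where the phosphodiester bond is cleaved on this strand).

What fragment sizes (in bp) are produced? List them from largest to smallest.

StuI sites (AGGCCT) start at positions 1, 94, 162.
StuI cuts after base 3 of each site, so after positions 3, 96, 164.
Linear molecule, 3 cuts → 4 fragments:
  1–3 → 3 bp
  4–96 → 93 bp
  97–164 → 68 bp
  165–216 → 52 bp
Sorted largest to smallest: 93, 68, 52, 3 bp.

93, 68, 52, 3 bp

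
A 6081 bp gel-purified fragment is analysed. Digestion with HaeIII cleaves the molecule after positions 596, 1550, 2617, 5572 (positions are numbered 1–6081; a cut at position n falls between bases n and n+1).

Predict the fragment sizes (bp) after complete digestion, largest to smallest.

2955, 1067, 954, 596, 509 bp

Linear molecule, 4 cuts → 5 fragments:
  596 − 0 = 596 bp
  1550 − 596 = 954 bp
  2617 − 1550 = 1067 bp
  5572 − 2617 = 2955 bp
  6081 − 5572 = 509 bp
Sorted largest to smallest: 2955, 1067, 954, 596, 509 bp.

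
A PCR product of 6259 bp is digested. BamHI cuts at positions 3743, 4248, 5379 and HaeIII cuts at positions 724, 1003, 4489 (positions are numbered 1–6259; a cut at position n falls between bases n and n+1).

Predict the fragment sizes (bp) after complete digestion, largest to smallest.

Combined cut positions (sorted): 724, 1003, 3743, 4248, 4489, 5379.
Linear molecule, 6 cuts → 7 fragments:
  724 − 0 = 724 bp
  1003 − 724 = 279 bp
  3743 − 1003 = 2740 bp
  4248 − 3743 = 505 bp
  4489 − 4248 = 241 bp
  5379 − 4489 = 890 bp
  6259 − 5379 = 880 bp
Sorted largest to smallest: 2740, 890, 880, 724, 505, 279, 241 bp.

2740, 890, 880, 724, 505, 279, 241 bp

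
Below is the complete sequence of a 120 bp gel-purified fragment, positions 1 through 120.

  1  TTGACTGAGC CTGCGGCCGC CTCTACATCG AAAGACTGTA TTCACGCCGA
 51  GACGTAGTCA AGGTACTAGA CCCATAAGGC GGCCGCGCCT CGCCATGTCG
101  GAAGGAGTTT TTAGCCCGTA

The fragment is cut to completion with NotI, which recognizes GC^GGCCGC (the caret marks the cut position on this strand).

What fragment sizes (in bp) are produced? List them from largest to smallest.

NotI sites (GCGGCCGC) start at positions 13, 79.
NotI cuts after base 2 of each site, so after positions 14, 80.
Linear molecule, 2 cuts → 3 fragments:
  1–14 → 14 bp
  15–80 → 66 bp
  81–120 → 40 bp
Sorted largest to smallest: 66, 40, 14 bp.

66, 40, 14 bp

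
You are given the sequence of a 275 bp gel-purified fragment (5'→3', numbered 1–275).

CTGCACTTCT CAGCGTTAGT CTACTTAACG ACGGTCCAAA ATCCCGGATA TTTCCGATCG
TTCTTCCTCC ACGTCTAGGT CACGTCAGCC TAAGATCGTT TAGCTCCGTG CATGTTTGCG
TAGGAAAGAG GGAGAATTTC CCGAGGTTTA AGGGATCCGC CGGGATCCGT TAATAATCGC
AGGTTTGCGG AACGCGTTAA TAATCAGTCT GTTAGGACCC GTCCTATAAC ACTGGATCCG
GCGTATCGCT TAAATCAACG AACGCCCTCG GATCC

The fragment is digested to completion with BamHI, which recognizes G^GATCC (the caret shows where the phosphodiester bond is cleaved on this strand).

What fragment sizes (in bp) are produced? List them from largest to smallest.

BamHI sites (GGATCC) start at positions 153, 163, 234, 270.
BamHI cuts after the first base of each site, so after positions 153, 163, 234, 270.
Linear molecule, 4 cuts → 5 fragments:
  1–153 → 153 bp
  154–163 → 10 bp
  164–234 → 71 bp
  235–270 → 36 bp
  271–275 → 5 bp
Sorted largest to smallest: 153, 71, 36, 10, 5 bp.

153, 71, 36, 10, 5 bp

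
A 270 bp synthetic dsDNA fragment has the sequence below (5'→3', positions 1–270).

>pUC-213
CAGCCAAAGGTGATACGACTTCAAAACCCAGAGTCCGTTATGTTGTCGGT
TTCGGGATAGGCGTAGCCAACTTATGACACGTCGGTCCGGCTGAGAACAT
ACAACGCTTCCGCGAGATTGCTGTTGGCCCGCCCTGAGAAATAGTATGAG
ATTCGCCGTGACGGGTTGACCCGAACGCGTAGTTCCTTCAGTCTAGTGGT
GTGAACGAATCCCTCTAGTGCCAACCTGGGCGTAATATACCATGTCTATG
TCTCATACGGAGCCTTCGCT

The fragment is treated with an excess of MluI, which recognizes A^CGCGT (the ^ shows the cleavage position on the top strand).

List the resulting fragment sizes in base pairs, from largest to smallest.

175, 95 bp

The MluI site (ACGCGT) starts at position 175.
MluI cuts after the first base of each site, so after position 175.
Linear molecule, 1 cut → 2 fragments:
  1–175 → 175 bp
  176–270 → 95 bp
Sorted largest to smallest: 175, 95 bp.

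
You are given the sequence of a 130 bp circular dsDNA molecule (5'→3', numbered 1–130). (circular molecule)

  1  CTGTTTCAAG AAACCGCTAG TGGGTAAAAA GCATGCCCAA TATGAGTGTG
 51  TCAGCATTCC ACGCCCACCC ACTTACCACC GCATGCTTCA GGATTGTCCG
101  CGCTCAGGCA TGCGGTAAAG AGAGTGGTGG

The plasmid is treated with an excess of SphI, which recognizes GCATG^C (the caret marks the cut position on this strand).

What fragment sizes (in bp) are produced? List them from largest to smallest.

SphI sites (GCATGC) start at positions 31, 81, 108.
SphI cuts after base 5 of each site (before the last base), so after positions 35, 85, 112.
Circular molecule, 3 cuts → 3 fragments:
  36–85 → 50 bp
  86–112 → 27 bp
  113–130 then 1–35 → 18 + 35 = 53 bp
Sorted largest to smallest: 53, 50, 27 bp.

53, 50, 27 bp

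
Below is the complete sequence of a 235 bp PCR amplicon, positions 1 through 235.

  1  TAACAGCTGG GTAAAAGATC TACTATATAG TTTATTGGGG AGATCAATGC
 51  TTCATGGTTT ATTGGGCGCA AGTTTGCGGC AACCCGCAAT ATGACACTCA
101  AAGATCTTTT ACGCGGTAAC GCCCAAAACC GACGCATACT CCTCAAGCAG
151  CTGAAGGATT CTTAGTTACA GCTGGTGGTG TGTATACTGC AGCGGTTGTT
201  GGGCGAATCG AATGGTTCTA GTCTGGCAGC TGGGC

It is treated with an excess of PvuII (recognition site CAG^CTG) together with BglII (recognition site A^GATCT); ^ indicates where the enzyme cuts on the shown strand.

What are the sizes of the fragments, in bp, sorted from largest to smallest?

PvuII sites (CAGCTG) start at positions 4, 148, 169, 227.
PvuII cuts after base 3 of each site, so after positions 6, 150, 171, 229.
BglII sites (AGATCT) start at positions 16, 102.
BglII cuts after the first base of each site, so after positions 16, 102.
Combined cut positions: 6, 16, 102, 150, 171, 229.
Linear molecule, 6 cuts → 7 fragments:
  1–6 → 6 bp
  7–16 → 10 bp
  17–102 → 86 bp
  103–150 → 48 bp
  151–171 → 21 bp
  172–229 → 58 bp
  230–235 → 6 bp
Sorted largest to smallest: 86, 58, 48, 21, 10, 6, 6 bp.

86, 58, 48, 21, 10, 6, 6 bp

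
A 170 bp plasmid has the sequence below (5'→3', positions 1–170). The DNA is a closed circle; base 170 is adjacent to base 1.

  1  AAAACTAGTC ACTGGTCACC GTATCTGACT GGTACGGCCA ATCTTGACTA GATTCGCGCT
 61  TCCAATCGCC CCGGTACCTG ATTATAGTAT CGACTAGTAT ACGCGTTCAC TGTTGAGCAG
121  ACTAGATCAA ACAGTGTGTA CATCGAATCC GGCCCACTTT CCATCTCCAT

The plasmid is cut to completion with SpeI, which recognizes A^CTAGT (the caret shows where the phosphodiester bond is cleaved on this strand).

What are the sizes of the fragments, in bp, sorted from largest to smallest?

SpeI sites (ACTAGT) start at positions 4, 93.
SpeI cuts after the first base of each site, so after positions 4, 93.
Circular molecule, 2 cuts → 2 fragments:
  5–93 → 89 bp
  94–170 then 1–4 → 77 + 4 = 81 bp
Sorted largest to smallest: 89, 81 bp.

89, 81 bp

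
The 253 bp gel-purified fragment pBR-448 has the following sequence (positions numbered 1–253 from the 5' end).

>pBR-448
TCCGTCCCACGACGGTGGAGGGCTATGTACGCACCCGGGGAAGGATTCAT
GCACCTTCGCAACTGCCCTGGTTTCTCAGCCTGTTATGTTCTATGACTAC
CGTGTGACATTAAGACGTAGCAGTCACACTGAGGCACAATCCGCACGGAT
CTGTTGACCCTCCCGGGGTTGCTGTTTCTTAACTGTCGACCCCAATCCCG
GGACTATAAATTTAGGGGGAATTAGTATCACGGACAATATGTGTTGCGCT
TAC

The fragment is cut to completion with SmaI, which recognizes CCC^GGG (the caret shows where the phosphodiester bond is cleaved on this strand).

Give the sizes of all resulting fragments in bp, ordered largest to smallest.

SmaI sites (CCCGGG) start at positions 34, 162, 197.
SmaI cuts after base 3 of each site, so after positions 36, 164, 199.
Linear molecule, 3 cuts → 4 fragments:
  1–36 → 36 bp
  37–164 → 128 bp
  165–199 → 35 bp
  200–253 → 54 bp
Sorted largest to smallest: 128, 54, 36, 35 bp.

128, 54, 36, 35 bp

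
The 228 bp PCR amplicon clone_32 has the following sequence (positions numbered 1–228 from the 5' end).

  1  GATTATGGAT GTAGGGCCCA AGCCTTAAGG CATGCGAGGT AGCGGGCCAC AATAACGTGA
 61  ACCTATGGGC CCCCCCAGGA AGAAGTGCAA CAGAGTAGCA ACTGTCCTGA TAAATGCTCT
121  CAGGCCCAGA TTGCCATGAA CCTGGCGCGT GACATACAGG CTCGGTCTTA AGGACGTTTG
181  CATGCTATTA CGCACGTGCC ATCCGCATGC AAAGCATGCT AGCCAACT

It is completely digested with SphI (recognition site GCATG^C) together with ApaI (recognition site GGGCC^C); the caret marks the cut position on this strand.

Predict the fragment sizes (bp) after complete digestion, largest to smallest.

SphI sites (GCATGC) start at positions 30, 180, 205, 214.
SphI cuts after base 5 of each site (before the last base), so after positions 34, 184, 209, 218.
ApaI sites (GGGCCC) start at positions 14, 67.
ApaI cuts after base 5 of each site (before the last base), so after positions 18, 71.
Combined cut positions: 18, 34, 71, 184, 209, 218.
Linear molecule, 6 cuts → 7 fragments:
  1–18 → 18 bp
  19–34 → 16 bp
  35–71 → 37 bp
  72–184 → 113 bp
  185–209 → 25 bp
  210–218 → 9 bp
  219–228 → 10 bp
Sorted largest to smallest: 113, 37, 25, 18, 16, 10, 9 bp.

113, 37, 25, 18, 16, 10, 9 bp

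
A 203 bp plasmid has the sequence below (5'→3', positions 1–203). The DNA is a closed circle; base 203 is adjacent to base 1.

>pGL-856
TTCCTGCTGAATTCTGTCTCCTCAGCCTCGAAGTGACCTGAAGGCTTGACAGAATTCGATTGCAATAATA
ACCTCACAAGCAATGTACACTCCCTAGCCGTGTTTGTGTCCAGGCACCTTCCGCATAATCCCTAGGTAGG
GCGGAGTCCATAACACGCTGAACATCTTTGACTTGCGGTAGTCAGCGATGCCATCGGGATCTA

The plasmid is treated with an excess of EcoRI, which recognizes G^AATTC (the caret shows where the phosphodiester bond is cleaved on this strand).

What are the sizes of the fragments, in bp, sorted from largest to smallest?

160, 43 bp

EcoRI sites (GAATTC) start at positions 9, 52.
EcoRI cuts after the first base of each site, so after positions 9, 52.
Circular molecule, 2 cuts → 2 fragments:
  10–52 → 43 bp
  53–203 then 1–9 → 151 + 9 = 160 bp
Sorted largest to smallest: 160, 43 bp.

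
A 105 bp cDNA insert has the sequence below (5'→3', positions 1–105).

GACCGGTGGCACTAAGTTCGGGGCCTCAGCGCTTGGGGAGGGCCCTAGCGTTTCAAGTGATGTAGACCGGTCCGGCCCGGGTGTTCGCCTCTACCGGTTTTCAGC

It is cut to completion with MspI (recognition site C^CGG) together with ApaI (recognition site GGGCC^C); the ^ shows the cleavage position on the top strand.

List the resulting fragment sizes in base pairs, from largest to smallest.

41, 23, 17, 11, 5, 5, 3 bp

MspI sites (CCGG) start at positions 3, 67, 72, 77, 94.
MspI cuts after the first base of each site, so after positions 3, 67, 72, 77, 94.
The ApaI site (GGGCCC) starts at position 40.
ApaI cuts after base 5 of each site (before the last base), so after position 44.
Combined cut positions: 3, 44, 67, 72, 77, 94.
Linear molecule, 6 cuts → 7 fragments:
  1–3 → 3 bp
  4–44 → 41 bp
  45–67 → 23 bp
  68–72 → 5 bp
  73–77 → 5 bp
  78–94 → 17 bp
  95–105 → 11 bp
Sorted largest to smallest: 41, 23, 17, 11, 5, 5, 3 bp.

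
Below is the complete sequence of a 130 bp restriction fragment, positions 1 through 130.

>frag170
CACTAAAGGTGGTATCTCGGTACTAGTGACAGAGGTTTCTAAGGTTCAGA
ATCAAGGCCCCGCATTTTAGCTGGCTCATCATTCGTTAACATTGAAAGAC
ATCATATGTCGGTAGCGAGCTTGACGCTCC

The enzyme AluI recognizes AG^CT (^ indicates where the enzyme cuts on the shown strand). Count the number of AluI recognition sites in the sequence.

2

AGCT occurs starting at positions 69, 118.
AluI cuts at 2 sites.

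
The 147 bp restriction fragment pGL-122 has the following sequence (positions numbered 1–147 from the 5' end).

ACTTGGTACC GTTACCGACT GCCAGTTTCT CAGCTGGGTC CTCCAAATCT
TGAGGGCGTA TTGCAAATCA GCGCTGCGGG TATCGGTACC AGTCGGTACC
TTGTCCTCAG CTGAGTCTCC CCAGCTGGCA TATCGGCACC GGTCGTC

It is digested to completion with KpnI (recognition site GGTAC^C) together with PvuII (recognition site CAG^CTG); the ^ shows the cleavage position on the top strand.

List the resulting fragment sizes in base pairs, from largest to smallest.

56, 24, 23, 14, 11, 10, 9 bp

KpnI sites (GGTACC) start at positions 5, 85, 95.
KpnI cuts after base 5 of each site (before the last base), so after positions 9, 89, 99.
PvuII sites (CAGCTG) start at positions 31, 108, 122.
PvuII cuts after base 3 of each site, so after positions 33, 110, 124.
Combined cut positions: 9, 33, 89, 99, 110, 124.
Linear molecule, 6 cuts → 7 fragments:
  1–9 → 9 bp
  10–33 → 24 bp
  34–89 → 56 bp
  90–99 → 10 bp
  100–110 → 11 bp
  111–124 → 14 bp
  125–147 → 23 bp
Sorted largest to smallest: 56, 24, 23, 14, 11, 10, 9 bp.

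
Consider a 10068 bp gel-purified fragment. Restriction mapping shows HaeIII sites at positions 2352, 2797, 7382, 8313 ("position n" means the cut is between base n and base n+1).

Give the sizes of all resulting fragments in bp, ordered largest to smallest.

4585, 2352, 1755, 931, 445 bp

Linear molecule, 4 cuts → 5 fragments:
  2352 − 0 = 2352 bp
  2797 − 2352 = 445 bp
  7382 − 2797 = 4585 bp
  8313 − 7382 = 931 bp
  10068 − 8313 = 1755 bp
Sorted largest to smallest: 4585, 2352, 1755, 931, 445 bp.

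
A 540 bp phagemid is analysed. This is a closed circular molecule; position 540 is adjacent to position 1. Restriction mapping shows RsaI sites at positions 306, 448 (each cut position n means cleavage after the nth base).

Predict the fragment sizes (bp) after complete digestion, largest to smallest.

398, 142 bp

Circular molecule, 2 cuts → 2 fragments:
  448 − 306 = 142 bp
  wrap: 540 − 448 + 306 = 398 bp
Sorted largest to smallest: 398, 142 bp.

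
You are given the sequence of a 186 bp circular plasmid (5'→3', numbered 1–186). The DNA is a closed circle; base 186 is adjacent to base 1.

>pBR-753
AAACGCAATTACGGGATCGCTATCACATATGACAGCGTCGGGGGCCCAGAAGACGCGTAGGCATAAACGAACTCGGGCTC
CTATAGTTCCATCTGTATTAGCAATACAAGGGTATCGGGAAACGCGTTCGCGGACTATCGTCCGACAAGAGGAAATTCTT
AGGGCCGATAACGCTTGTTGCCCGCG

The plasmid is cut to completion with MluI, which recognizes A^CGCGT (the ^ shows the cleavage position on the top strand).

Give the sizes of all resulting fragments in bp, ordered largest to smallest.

117, 69 bp

MluI sites (ACGCGT) start at positions 53, 122.
MluI cuts after the first base of each site, so after positions 53, 122.
Circular molecule, 2 cuts → 2 fragments:
  54–122 → 69 bp
  123–186 then 1–53 → 64 + 53 = 117 bp
Sorted largest to smallest: 117, 69 bp.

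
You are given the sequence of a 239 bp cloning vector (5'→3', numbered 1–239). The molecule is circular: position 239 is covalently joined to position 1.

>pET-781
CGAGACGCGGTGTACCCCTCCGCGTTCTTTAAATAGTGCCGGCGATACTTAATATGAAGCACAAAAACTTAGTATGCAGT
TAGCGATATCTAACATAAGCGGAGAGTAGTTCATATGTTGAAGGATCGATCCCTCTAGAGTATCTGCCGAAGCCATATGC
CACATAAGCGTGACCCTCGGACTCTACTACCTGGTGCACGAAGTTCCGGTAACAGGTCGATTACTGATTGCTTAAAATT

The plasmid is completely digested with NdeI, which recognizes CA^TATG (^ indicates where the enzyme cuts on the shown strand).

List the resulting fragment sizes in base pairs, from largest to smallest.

NdeI sites (CATATG) start at positions 112, 154.
NdeI cuts after base 2 of each site, so after positions 113, 155.
Circular molecule, 2 cuts → 2 fragments:
  114–155 → 42 bp
  156–239 then 1–113 → 84 + 113 = 197 bp
Sorted largest to smallest: 197, 42 bp.

197, 42 bp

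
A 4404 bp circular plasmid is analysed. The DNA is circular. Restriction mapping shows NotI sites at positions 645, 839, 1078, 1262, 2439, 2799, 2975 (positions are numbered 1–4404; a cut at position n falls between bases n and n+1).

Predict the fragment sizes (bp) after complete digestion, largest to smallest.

Circular molecule, 7 cuts → 7 fragments:
  839 − 645 = 194 bp
  1078 − 839 = 239 bp
  1262 − 1078 = 184 bp
  2439 − 1262 = 1177 bp
  2799 − 2439 = 360 bp
  2975 − 2799 = 176 bp
  wrap: 4404 − 2975 + 645 = 2074 bp
Sorted largest to smallest: 2074, 1177, 360, 239, 194, 184, 176 bp.

2074, 1177, 360, 239, 194, 184, 176 bp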